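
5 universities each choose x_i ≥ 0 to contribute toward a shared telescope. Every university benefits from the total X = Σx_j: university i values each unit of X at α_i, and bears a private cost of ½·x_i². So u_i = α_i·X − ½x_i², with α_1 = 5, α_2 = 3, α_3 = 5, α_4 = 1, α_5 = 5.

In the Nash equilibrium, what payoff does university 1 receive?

82.5

University i's FOC: ∂u_i/∂x_i = α_i − x_i = 0, so x_i* = α_i.
NE contributions = (5, 3, 5, 1, 5); X = 19.
u_1 = α_1·X − ½·(x_1)² = 5·19 − ½·5² = 82.5.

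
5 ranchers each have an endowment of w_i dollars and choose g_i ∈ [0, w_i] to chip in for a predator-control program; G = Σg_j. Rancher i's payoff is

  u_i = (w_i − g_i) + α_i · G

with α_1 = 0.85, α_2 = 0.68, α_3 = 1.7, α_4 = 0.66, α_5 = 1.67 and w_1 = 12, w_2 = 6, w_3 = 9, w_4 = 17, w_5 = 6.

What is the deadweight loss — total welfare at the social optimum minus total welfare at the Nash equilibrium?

∂u_i/∂g_i = α_i − 1, so rancher i contributes w_i if α_i > 1, else 0.
α_i > 1 for i ∈ {3, 5}; NE contributions (0, 0, 9, 0, 6), G = 15.
W^NE = Σw_i − G^NE + (Σα_i)·G^NE = 50 + 4.56·15 = 118.4.
Planner: ∂(Σu_j)/∂g_i = Σα_j − 1 = 4.56 > 0, so everyone contributes w_i; G^SO = 50, W^SO = 50 + 4.56·50 = 278.
Deadweight loss = 159.6.

159.6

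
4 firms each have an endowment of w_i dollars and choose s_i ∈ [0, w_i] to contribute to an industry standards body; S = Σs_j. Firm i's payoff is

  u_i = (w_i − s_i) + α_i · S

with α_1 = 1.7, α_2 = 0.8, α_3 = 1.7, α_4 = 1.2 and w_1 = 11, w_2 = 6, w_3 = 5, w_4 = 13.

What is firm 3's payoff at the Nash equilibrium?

∂u_i/∂s_i = α_i − 1, so firm i contributes w_i if α_i > 1, else 0.
α_i > 1 for i ∈ {1, 3, 4}; NE contributions (11, 0, 5, 13), S = 29.
u_3 = (5 − 5) + 1.7·29 = 49.3.

49.3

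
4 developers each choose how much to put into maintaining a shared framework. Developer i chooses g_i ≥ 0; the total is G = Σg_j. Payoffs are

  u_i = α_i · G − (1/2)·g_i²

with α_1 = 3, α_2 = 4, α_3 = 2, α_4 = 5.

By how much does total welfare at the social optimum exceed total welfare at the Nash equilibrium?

223

Developer i's FOC: ∂u_i/∂g_i = α_i − g_i = 0, so g_i* = α_i.
NE contributions = (3, 4, 2, 5); G = 14.
W^NE = (Σα)·G − ½Σα_i² = 14² − ½·54 = 169.
Planner sets g_i = Σα_j = 14 for every i, so G^SO = 4·14 = 56.
W^SO = (Σα)·G^SO − ½·4·(Σα)² = (4/2)·14² = 392.
Deadweight loss = W^SO − W^NE = 223.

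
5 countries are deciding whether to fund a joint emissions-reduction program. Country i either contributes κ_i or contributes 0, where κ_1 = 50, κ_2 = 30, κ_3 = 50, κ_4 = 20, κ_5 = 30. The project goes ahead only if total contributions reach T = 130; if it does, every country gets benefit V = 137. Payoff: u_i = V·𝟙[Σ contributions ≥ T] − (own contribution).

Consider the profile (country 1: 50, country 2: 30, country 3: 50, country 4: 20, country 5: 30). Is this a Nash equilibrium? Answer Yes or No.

Total = 180 ≥ 130: provided.
Country 1 (pledges 50, payoff 87): dropping to 0 → total 130, payoff 137. Profitable deviation.

No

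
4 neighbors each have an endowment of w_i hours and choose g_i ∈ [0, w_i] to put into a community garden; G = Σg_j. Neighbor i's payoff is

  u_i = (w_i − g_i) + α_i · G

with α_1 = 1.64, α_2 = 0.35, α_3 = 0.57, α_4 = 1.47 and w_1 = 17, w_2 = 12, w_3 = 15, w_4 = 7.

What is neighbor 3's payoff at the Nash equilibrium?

∂u_i/∂g_i = α_i − 1, so neighbor i contributes w_i if α_i > 1, else 0.
α_i > 1 for i ∈ {1, 4}; NE contributions (17, 0, 0, 7), G = 24.
u_3 = (15 − 0) + 0.57·24 = 28.68.

28.68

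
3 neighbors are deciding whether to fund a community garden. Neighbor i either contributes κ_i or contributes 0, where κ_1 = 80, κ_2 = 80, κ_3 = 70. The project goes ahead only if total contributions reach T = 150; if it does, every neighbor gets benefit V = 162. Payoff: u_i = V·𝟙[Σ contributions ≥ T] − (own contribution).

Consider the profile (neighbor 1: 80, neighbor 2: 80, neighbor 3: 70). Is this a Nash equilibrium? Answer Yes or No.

Total = 230 ≥ 150: provided.
Neighbor 1 (pledges 80, payoff 82): dropping to 0 → total 150, payoff 162. Profitable deviation.

No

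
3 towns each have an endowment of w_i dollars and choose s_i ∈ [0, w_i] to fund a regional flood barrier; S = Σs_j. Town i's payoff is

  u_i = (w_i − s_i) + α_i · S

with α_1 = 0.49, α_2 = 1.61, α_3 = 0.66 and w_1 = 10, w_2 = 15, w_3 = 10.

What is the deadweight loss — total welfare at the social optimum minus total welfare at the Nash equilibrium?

∂u_i/∂s_i = α_i − 1, so town i contributes w_i if α_i > 1, else 0.
α_i > 1 for i ∈ {2}; NE contributions (0, 15, 0), S = 15.
W^NE = Σw_i − S^NE + (Σα_i)·S^NE = 35 + 1.76·15 = 61.4.
Planner: ∂(Σu_j)/∂s_i = Σα_j − 1 = 1.76 > 0, so everyone contributes w_i; S^SO = 35, W^SO = 35 + 1.76·35 = 96.6.
Deadweight loss = 35.2.

35.2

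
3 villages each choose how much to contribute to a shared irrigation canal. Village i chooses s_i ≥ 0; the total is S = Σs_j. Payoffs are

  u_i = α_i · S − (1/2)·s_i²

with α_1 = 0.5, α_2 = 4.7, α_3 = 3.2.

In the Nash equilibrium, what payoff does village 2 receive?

Village i's FOC: ∂u_i/∂s_i = α_i − s_i = 0, so s_i* = α_i.
NE contributions = (0.5, 4.7, 3.2); S = 8.4.
u_2 = α_2·S − ½·(s_2)² = 4.7·8.4 − ½·4.7² = 28.435.

28.435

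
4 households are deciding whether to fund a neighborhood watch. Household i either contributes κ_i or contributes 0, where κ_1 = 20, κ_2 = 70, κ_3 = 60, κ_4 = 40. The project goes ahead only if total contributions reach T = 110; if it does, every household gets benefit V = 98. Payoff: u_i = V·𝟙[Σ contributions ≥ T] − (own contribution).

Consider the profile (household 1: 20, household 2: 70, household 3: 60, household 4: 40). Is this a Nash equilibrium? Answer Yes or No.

Total = 190 ≥ 110: provided.
Household 1 (pledges 20, payoff 78): dropping to 0 → total 170, payoff 98. Profitable deviation.

No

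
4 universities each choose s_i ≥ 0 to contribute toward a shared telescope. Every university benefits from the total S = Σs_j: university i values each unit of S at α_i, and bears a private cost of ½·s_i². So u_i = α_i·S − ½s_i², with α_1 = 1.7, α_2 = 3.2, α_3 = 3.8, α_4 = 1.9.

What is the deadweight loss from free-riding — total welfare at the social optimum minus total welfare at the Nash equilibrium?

127.95

University i's FOC: ∂u_i/∂s_i = α_i − s_i = 0, so s_i* = α_i.
NE contributions = (1.7, 3.2, 3.8, 1.9); S = 10.6.
W^NE = (Σα)·S − ½Σα_i² = 10.6² − ½·31.18 = 96.77.
Planner sets s_i = Σα_j = 10.6 for every i, so S^SO = 4·10.6 = 42.4.
W^SO = (Σα)·S^SO − ½·4·(Σα)² = (4/2)·10.6² = 224.72.
Deadweight loss = W^SO − W^NE = 127.95.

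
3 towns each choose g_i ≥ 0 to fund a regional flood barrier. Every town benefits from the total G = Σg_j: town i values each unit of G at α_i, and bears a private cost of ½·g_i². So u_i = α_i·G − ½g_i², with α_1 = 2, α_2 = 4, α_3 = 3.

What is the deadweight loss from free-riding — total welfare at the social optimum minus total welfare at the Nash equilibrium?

55

Town i's FOC: ∂u_i/∂g_i = α_i − g_i = 0, so g_i* = α_i.
NE contributions = (2, 4, 3); G = 9.
W^NE = (Σα)·G − ½Σα_i² = 9² − ½·29 = 66.5.
Planner sets g_i = Σα_j = 9 for every i, so G^SO = 3·9 = 27.
W^SO = (Σα)·G^SO − ½·3·(Σα)² = (3/2)·9² = 121.5.
Deadweight loss = W^SO − W^NE = 55.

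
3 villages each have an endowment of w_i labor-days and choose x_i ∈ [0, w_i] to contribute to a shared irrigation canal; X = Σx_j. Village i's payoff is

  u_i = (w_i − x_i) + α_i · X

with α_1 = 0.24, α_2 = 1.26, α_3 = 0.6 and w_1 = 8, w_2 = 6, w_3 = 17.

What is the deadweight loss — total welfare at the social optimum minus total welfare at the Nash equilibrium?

27.5

∂u_i/∂x_i = α_i − 1, so village i contributes w_i if α_i > 1, else 0.
α_i > 1 for i ∈ {2}; NE contributions (0, 6, 0), X = 6.
W^NE = Σw_i − X^NE + (Σα_i)·X^NE = 31 + 1.1·6 = 37.6.
Planner: ∂(Σu_j)/∂x_i = Σα_j − 1 = 1.1 > 0, so everyone contributes w_i; X^SO = 31, W^SO = 31 + 1.1·31 = 65.1.
Deadweight loss = 27.5.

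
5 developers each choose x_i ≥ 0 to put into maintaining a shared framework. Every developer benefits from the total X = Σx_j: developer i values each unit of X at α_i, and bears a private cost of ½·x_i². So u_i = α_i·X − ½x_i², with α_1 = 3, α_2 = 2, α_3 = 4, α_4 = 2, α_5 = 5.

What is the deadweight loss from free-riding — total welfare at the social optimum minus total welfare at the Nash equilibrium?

Developer i's FOC: ∂u_i/∂x_i = α_i − x_i = 0, so x_i* = α_i.
NE contributions = (3, 2, 4, 2, 5); X = 16.
W^NE = (Σα)·X − ½Σα_i² = 16² − ½·58 = 227.
Planner sets x_i = Σα_j = 16 for every i, so X^SO = 5·16 = 80.
W^SO = (Σα)·X^SO − ½·5·(Σα)² = (5/2)·16² = 640.
Deadweight loss = W^SO − W^NE = 413.

413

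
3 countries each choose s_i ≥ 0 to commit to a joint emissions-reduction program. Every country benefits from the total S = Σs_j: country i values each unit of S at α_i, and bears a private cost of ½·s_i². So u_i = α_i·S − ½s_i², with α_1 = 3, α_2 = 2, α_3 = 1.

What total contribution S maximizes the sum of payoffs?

Planner FOC: ∂(Σu_j)/∂s_i = (Σα_j) − s_i = 0, so s_i^SO = Σα_j = 6 for every i; S^SO = 18.

18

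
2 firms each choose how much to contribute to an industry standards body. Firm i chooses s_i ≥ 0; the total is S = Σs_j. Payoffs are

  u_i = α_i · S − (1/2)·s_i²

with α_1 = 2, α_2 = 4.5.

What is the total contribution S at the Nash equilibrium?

Firm i's FOC: ∂u_i/∂s_i = α_i − s_i = 0, so s_i* = α_i.
NE contributions = (2, 4.5); S = 6.5.

6.5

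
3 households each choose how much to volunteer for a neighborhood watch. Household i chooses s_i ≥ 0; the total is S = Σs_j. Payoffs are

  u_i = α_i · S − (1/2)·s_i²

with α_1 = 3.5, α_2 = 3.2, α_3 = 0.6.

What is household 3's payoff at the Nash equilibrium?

4.2

Household i's FOC: ∂u_i/∂s_i = α_i − s_i = 0, so s_i* = α_i.
NE contributions = (3.5, 3.2, 0.6); S = 7.3.
u_3 = α_3·S − ½·(s_3)² = 0.6·7.3 − ½·0.6² = 4.2.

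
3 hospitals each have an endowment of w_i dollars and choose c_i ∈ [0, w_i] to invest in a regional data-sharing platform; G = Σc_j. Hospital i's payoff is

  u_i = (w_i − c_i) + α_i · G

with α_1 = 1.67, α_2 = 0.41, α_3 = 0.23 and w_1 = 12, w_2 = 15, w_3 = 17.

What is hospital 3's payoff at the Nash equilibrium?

19.76

∂u_i/∂c_i = α_i − 1, so hospital i contributes w_i if α_i > 1, else 0.
α_i > 1 for i ∈ {1}; NE contributions (12, 0, 0), G = 12.
u_3 = (17 − 0) + 0.23·12 = 19.76.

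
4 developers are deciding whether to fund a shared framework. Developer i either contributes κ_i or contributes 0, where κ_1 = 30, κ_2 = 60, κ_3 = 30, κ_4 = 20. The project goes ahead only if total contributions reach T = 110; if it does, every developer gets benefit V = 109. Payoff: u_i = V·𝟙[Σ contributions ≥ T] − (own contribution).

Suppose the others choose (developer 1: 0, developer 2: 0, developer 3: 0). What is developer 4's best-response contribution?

0

Others' total = 0. Even contributing 20 gives 20 < 110: no benefit either way.
Best response: 0.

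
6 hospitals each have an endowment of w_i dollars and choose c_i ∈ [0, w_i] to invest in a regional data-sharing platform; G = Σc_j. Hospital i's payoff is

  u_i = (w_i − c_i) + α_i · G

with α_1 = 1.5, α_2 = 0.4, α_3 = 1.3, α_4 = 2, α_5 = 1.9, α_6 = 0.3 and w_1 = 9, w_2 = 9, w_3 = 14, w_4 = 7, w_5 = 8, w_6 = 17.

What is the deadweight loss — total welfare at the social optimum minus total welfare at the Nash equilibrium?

∂u_i/∂c_i = α_i − 1, so hospital i contributes w_i if α_i > 1, else 0.
α_i > 1 for i ∈ {1, 3, 4, 5}; NE contributions (9, 0, 14, 7, 8, 0), G = 38.
W^NE = Σw_i − G^NE + (Σα_i)·G^NE = 64 + 6.4·38 = 307.2.
Planner: ∂(Σu_j)/∂c_i = Σα_j − 1 = 6.4 > 0, so everyone contributes w_i; G^SO = 64, W^SO = 64 + 6.4·64 = 473.6.
Deadweight loss = 166.4.

166.4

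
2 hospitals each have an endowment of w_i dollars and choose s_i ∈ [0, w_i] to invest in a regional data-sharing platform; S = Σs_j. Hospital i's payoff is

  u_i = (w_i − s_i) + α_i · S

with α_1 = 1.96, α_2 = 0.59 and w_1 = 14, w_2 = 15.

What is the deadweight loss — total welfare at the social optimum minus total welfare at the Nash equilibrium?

∂u_i/∂s_i = α_i − 1, so hospital i contributes w_i if α_i > 1, else 0.
α_i > 1 for i ∈ {1}; NE contributions (14, 0), S = 14.
W^NE = Σw_i − S^NE + (Σα_i)·S^NE = 29 + 1.55·14 = 50.7.
Planner: ∂(Σu_j)/∂s_i = Σα_j − 1 = 1.55 > 0, so everyone contributes w_i; S^SO = 29, W^SO = 29 + 1.55·29 = 73.95.
Deadweight loss = 23.25.

23.25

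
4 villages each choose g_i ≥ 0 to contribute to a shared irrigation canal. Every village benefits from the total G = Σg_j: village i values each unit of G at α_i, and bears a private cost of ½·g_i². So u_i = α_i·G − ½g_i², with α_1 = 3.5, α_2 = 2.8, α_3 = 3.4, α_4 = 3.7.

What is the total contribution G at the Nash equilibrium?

Village i's FOC: ∂u_i/∂g_i = α_i − g_i = 0, so g_i* = α_i.
NE contributions = (3.5, 2.8, 3.4, 3.7); G = 13.4.

13.4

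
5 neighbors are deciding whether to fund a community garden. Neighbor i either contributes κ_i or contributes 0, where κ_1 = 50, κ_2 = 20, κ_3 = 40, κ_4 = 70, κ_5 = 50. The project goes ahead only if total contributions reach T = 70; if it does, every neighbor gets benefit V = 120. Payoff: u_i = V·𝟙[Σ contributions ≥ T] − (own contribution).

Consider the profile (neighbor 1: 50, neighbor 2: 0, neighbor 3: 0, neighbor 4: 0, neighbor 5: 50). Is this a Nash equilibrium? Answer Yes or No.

Total = 100 ≥ 70: provided.
Neighbor 1 (pledges 50, payoff 70): dropping to 0 → total 50, payoff 0. No gain.
Neighbor 2 (pledges 0, payoff 120): pledging 20 → total 120, payoff 100. No gain.
Neighbor 3 (pledges 0, payoff 120): pledging 40 → total 140, payoff 80. No gain.
Neighbor 4 (pledges 0, payoff 120): pledging 70 → total 170, payoff 50. No gain.
Neighbor 5 (pledges 50, payoff 70): dropping to 0 → total 50, payoff 0. No gain.

Yes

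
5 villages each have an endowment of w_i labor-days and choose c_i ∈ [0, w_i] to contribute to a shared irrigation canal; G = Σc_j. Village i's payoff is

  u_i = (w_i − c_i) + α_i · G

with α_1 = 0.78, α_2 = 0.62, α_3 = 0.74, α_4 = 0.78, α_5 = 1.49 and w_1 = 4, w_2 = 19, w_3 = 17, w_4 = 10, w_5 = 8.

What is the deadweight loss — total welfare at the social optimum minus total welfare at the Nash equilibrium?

170.5

∂u_i/∂c_i = α_i − 1, so village i contributes w_i if α_i > 1, else 0.
α_i > 1 for i ∈ {5}; NE contributions (0, 0, 0, 0, 8), G = 8.
W^NE = Σw_i − G^NE + (Σα_i)·G^NE = 58 + 3.41·8 = 85.28.
Planner: ∂(Σu_j)/∂c_i = Σα_j − 1 = 3.41 > 0, so everyone contributes w_i; G^SO = 58, W^SO = 58 + 3.41·58 = 255.78.
Deadweight loss = 170.5.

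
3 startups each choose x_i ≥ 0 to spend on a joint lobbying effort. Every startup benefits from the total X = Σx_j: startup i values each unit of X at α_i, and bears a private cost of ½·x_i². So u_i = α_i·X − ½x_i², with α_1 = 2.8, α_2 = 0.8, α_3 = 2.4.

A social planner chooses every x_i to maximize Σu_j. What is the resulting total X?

Planner FOC: ∂(Σu_j)/∂x_i = (Σα_j) − x_i = 0, so x_i^SO = Σα_j = 6 for every i; X^SO = 18.

18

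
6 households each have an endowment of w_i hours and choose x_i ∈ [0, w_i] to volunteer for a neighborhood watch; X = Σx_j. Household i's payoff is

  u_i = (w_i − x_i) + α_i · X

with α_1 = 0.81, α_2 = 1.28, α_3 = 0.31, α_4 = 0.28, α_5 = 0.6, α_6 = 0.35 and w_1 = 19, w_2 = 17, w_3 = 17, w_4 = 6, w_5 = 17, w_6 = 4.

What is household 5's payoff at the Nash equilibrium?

27.2

∂u_i/∂x_i = α_i − 1, so household i contributes w_i if α_i > 1, else 0.
α_i > 1 for i ∈ {2}; NE contributions (0, 17, 0, 0, 0, 0), X = 17.
u_5 = (17 − 0) + 0.6·17 = 27.2.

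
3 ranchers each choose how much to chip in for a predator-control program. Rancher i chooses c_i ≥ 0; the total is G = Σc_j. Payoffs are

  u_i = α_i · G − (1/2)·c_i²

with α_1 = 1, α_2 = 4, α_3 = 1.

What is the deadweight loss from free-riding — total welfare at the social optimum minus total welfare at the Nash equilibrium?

27

Rancher i's FOC: ∂u_i/∂c_i = α_i − c_i = 0, so c_i* = α_i.
NE contributions = (1, 4, 1); G = 6.
W^NE = (Σα)·G − ½Σα_i² = 6² − ½·18 = 27.
Planner sets c_i = Σα_j = 6 for every i, so G^SO = 3·6 = 18.
W^SO = (Σα)·G^SO − ½·3·(Σα)² = (3/2)·6² = 54.
Deadweight loss = W^SO − W^NE = 27.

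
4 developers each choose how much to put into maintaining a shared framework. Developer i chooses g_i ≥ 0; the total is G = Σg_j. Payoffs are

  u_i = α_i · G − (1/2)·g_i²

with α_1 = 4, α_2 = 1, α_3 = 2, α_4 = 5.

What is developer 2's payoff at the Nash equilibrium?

Developer i's FOC: ∂u_i/∂g_i = α_i − g_i = 0, so g_i* = α_i.
NE contributions = (4, 1, 2, 5); G = 12.
u_2 = α_2·G − ½·(g_2)² = 1·12 − ½·1² = 11.5.

11.5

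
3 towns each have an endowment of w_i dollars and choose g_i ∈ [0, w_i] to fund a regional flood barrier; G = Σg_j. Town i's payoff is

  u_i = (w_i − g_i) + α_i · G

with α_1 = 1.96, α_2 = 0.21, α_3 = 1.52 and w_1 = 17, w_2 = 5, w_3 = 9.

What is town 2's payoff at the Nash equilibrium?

10.46

∂u_i/∂g_i = α_i − 1, so town i contributes w_i if α_i > 1, else 0.
α_i > 1 for i ∈ {1, 3}; NE contributions (17, 0, 9), G = 26.
u_2 = (5 − 0) + 0.21·26 = 10.46.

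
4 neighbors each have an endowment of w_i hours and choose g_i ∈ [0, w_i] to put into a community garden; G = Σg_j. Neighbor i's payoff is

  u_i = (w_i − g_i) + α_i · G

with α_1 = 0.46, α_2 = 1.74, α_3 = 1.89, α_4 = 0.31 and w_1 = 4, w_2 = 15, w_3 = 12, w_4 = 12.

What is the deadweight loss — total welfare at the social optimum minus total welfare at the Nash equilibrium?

∂u_i/∂g_i = α_i − 1, so neighbor i contributes w_i if α_i > 1, else 0.
α_i > 1 for i ∈ {2, 3}; NE contributions (0, 15, 12, 0), G = 27.
W^NE = Σw_i − G^NE + (Σα_i)·G^NE = 43 + 3.4·27 = 134.8.
Planner: ∂(Σu_j)/∂g_i = Σα_j − 1 = 3.4 > 0, so everyone contributes w_i; G^SO = 43, W^SO = 43 + 3.4·43 = 189.2.
Deadweight loss = 54.4.

54.4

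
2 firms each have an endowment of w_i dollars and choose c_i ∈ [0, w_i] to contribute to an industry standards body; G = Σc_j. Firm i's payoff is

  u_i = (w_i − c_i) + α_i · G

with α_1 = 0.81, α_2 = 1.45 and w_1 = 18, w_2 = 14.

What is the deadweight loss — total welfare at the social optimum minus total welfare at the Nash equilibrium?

22.68

∂u_i/∂c_i = α_i − 1, so firm i contributes w_i if α_i > 1, else 0.
α_i > 1 for i ∈ {2}; NE contributions (0, 14), G = 14.
W^NE = Σw_i − G^NE + (Σα_i)·G^NE = 32 + 1.26·14 = 49.64.
Planner: ∂(Σu_j)/∂c_i = Σα_j − 1 = 1.26 > 0, so everyone contributes w_i; G^SO = 32, W^SO = 32 + 1.26·32 = 72.32.
Deadweight loss = 22.68.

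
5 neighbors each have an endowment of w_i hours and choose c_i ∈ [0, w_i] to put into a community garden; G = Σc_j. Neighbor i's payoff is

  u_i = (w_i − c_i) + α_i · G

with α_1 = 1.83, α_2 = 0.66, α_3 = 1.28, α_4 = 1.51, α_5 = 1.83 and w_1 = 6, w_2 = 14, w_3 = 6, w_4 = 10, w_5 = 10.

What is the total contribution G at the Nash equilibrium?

∂u_i/∂c_i = α_i − 1, so neighbor i contributes w_i if α_i > 1, else 0.
α_i > 1 for i ∈ {1, 3, 4, 5}; NE contributions (6, 0, 6, 10, 10), G = 32.

32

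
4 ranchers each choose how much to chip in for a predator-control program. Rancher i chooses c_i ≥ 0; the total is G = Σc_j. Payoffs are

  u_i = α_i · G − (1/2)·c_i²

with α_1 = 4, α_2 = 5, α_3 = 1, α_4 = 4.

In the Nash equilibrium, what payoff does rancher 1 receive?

48

Rancher i's FOC: ∂u_i/∂c_i = α_i − c_i = 0, so c_i* = α_i.
NE contributions = (4, 5, 1, 4); G = 14.
u_1 = α_1·G − ½·(c_1)² = 4·14 − ½·4² = 48.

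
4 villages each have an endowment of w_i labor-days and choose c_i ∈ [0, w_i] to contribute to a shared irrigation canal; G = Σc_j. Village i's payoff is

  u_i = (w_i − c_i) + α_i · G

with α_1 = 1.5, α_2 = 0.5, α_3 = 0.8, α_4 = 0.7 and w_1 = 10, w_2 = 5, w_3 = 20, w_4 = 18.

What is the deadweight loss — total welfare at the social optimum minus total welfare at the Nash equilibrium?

∂u_i/∂c_i = α_i − 1, so village i contributes w_i if α_i > 1, else 0.
α_i > 1 for i ∈ {1}; NE contributions (10, 0, 0, 0), G = 10.
W^NE = Σw_i − G^NE + (Σα_i)·G^NE = 53 + 2.5·10 = 78.
Planner: ∂(Σu_j)/∂c_i = Σα_j − 1 = 2.5 > 0, so everyone contributes w_i; G^SO = 53, W^SO = 53 + 2.5·53 = 185.5.
Deadweight loss = 107.5.

107.5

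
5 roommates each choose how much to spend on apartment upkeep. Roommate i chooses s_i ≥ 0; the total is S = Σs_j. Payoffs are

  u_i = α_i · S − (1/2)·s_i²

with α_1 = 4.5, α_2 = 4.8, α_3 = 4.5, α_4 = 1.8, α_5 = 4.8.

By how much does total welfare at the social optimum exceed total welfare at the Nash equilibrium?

Roommate i's FOC: ∂u_i/∂s_i = α_i − s_i = 0, so s_i* = α_i.
NE contributions = (4.5, 4.8, 4.5, 1.8, 4.8); S = 20.4.
W^NE = (Σα)·S − ½Σα_i² = 20.4² − ½·89.82 = 371.25.
Planner sets s_i = Σα_j = 20.4 for every i, so S^SO = 5·20.4 = 102.
W^SO = (Σα)·S^SO − ½·5·(Σα)² = (5/2)·20.4² = 1040.4.
Deadweight loss = W^SO − W^NE = 669.15.

669.15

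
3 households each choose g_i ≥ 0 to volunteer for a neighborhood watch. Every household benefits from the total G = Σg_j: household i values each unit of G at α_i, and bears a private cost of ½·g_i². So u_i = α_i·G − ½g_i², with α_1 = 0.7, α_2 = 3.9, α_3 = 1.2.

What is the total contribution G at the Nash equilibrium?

Household i's FOC: ∂u_i/∂g_i = α_i − g_i = 0, so g_i* = α_i.
NE contributions = (0.7, 3.9, 1.2); G = 5.8.

5.8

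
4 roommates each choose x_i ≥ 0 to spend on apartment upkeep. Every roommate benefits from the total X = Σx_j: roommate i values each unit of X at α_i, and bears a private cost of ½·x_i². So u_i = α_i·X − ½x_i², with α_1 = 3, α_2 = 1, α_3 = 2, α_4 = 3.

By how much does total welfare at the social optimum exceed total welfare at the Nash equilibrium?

Roommate i's FOC: ∂u_i/∂x_i = α_i − x_i = 0, so x_i* = α_i.
NE contributions = (3, 1, 2, 3); X = 9.
W^NE = (Σα)·X − ½Σα_i² = 9² − ½·23 = 69.5.
Planner sets x_i = Σα_j = 9 for every i, so X^SO = 4·9 = 36.
W^SO = (Σα)·X^SO − ½·4·(Σα)² = (4/2)·9² = 162.
Deadweight loss = W^SO − W^NE = 92.5.

92.5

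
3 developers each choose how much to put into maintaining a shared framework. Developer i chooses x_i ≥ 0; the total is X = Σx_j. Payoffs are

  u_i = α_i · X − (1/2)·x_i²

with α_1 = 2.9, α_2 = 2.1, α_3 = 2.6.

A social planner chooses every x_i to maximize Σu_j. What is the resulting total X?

22.8

Planner FOC: ∂(Σu_j)/∂x_i = (Σα_j) − x_i = 0, so x_i^SO = Σα_j = 7.6 for every i; X^SO = 22.8.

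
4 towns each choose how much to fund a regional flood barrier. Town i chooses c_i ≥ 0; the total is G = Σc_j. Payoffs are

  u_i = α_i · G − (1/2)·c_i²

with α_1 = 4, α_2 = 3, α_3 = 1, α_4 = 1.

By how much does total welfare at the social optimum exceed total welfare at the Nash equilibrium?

Town i's FOC: ∂u_i/∂c_i = α_i − c_i = 0, so c_i* = α_i.
NE contributions = (4, 3, 1, 1); G = 9.
W^NE = (Σα)·G − ½Σα_i² = 9² − ½·27 = 67.5.
Planner sets c_i = Σα_j = 9 for every i, so G^SO = 4·9 = 36.
W^SO = (Σα)·G^SO − ½·4·(Σα)² = (4/2)·9² = 162.
Deadweight loss = W^SO − W^NE = 94.5.

94.5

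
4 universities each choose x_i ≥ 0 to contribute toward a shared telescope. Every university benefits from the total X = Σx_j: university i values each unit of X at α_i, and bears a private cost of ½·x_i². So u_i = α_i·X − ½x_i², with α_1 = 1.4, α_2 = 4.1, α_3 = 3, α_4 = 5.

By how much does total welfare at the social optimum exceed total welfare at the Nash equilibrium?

208.635

University i's FOC: ∂u_i/∂x_i = α_i − x_i = 0, so x_i* = α_i.
NE contributions = (1.4, 4.1, 3, 5); X = 13.5.
W^NE = (Σα)·X − ½Σα_i² = 13.5² − ½·52.77 = 155.865.
Planner sets x_i = Σα_j = 13.5 for every i, so X^SO = 4·13.5 = 54.
W^SO = (Σα)·X^SO − ½·4·(Σα)² = (4/2)·13.5² = 364.5.
Deadweight loss = W^SO − W^NE = 208.635.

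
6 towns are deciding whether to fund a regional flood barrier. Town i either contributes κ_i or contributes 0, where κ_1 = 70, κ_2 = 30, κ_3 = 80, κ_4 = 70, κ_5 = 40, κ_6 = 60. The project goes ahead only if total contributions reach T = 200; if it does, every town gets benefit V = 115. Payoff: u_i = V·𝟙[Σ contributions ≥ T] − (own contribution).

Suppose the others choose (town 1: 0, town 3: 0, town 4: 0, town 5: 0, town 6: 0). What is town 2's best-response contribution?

0

Others' total = 0. Even contributing 30 gives 30 < 200: no benefit either way.
Best response: 0.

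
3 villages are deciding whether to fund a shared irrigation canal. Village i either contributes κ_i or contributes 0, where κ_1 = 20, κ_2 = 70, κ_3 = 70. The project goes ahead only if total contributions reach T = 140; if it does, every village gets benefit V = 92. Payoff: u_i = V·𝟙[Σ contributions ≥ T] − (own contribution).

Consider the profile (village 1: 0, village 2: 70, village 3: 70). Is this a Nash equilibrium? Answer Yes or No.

Yes

Total = 140 ≥ 140: provided.
Village 1 (pledges 0, payoff 92): pledging 20 → total 160, payoff 72. No gain.
Village 2 (pledges 70, payoff 22): dropping to 0 → total 70, payoff 0. No gain.
Village 3 (pledges 70, payoff 22): dropping to 0 → total 70, payoff 0. No gain.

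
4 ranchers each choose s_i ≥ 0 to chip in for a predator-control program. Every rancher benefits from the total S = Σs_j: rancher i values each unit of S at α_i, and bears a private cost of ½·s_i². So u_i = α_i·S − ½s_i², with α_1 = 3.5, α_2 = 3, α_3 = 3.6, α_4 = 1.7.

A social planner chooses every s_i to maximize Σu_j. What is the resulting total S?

Planner FOC: ∂(Σu_j)/∂s_i = (Σα_j) − s_i = 0, so s_i^SO = Σα_j = 11.8 for every i; S^SO = 47.2.

47.2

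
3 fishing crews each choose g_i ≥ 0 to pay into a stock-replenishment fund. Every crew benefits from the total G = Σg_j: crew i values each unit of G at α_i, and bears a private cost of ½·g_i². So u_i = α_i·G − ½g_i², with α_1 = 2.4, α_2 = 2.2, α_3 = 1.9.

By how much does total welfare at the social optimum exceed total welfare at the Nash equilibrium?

Crew i's FOC: ∂u_i/∂g_i = α_i − g_i = 0, so g_i* = α_i.
NE contributions = (2.4, 2.2, 1.9); G = 6.5.
W^NE = (Σα)·G − ½Σα_i² = 6.5² − ½·14.21 = 35.145.
Planner sets g_i = Σα_j = 6.5 for every i, so G^SO = 3·6.5 = 19.5.
W^SO = (Σα)·G^SO − ½·3·(Σα)² = (3/2)·6.5² = 63.375.
Deadweight loss = W^SO − W^NE = 28.23.

28.23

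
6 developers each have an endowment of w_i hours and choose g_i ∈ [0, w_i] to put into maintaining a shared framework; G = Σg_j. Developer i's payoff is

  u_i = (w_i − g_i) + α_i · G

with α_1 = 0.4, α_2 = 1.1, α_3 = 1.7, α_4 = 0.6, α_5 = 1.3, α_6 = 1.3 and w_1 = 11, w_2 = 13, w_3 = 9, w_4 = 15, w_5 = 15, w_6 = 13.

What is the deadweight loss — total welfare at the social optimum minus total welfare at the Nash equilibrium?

∂u_i/∂g_i = α_i − 1, so developer i contributes w_i if α_i > 1, else 0.
α_i > 1 for i ∈ {2, 3, 5, 6}; NE contributions (0, 13, 9, 0, 15, 13), G = 50.
W^NE = Σw_i − G^NE + (Σα_i)·G^NE = 76 + 5.4·50 = 346.
Planner: ∂(Σu_j)/∂g_i = Σα_j − 1 = 5.4 > 0, so everyone contributes w_i; G^SO = 76, W^SO = 76 + 5.4·76 = 486.4.
Deadweight loss = 140.4.

140.4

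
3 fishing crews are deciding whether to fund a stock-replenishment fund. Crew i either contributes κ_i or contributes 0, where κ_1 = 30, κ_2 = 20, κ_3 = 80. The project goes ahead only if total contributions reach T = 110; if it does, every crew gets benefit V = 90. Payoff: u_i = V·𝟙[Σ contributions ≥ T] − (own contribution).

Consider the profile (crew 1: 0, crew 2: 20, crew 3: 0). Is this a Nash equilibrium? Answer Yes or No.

Total = 20 < 110: not provided.
Crew 1 (pledges 0, payoff 0): pledging 30 → total 50, payoff -30. No gain.
Crew 2 (pledges 20, payoff -20): dropping to 0 → total 0, payoff 0. Profitable deviation.

No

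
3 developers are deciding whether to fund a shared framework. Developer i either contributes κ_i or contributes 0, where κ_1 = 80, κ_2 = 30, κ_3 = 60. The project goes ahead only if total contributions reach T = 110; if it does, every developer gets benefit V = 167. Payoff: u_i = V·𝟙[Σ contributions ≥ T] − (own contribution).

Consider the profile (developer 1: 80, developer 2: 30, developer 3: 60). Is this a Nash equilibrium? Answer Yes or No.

No

Total = 170 ≥ 110: provided.
Developer 1 (pledges 80, payoff 87): dropping to 0 → total 90, payoff 0. No gain.
Developer 2 (pledges 30, payoff 137): dropping to 0 → total 140, payoff 167. Profitable deviation.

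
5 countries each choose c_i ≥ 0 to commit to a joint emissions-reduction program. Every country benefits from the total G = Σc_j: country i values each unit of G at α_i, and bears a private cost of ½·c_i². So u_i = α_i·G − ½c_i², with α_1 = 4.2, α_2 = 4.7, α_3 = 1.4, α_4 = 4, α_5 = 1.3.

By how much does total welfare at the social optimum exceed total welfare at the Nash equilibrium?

394.73

Country i's FOC: ∂u_i/∂c_i = α_i − c_i = 0, so c_i* = α_i.
NE contributions = (4.2, 4.7, 1.4, 4, 1.3); G = 15.6.
W^NE = (Σα)·G − ½Σα_i² = 15.6² − ½·59.38 = 213.67.
Planner sets c_i = Σα_j = 15.6 for every i, so G^SO = 5·15.6 = 78.
W^SO = (Σα)·G^SO − ½·5·(Σα)² = (5/2)·15.6² = 608.4.
Deadweight loss = W^SO − W^NE = 394.73.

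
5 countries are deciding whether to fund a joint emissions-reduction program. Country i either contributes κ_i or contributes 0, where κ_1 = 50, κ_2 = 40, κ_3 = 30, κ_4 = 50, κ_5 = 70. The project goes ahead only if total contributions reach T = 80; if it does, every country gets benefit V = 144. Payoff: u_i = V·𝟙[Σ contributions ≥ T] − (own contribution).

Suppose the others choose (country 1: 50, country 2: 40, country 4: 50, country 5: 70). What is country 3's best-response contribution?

0

Others' total = 210 ≥ 80; contributing adds cost 30 for no extra benefit.
Best response: 0.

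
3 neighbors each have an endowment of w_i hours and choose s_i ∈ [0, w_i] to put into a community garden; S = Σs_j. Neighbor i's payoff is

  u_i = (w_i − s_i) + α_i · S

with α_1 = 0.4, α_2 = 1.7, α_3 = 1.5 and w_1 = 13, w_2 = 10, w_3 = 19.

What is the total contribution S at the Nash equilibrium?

∂u_i/∂s_i = α_i − 1, so neighbor i contributes w_i if α_i > 1, else 0.
α_i > 1 for i ∈ {2, 3}; NE contributions (0, 10, 19), S = 29.

29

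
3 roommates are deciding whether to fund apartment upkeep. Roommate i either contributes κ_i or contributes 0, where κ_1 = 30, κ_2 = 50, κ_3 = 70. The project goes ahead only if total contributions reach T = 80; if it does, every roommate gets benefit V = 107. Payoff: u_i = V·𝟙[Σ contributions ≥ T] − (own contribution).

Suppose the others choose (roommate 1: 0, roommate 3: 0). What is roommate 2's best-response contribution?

0

Others' total = 0. Even contributing 50 gives 50 < 80: no benefit either way.
Best response: 0.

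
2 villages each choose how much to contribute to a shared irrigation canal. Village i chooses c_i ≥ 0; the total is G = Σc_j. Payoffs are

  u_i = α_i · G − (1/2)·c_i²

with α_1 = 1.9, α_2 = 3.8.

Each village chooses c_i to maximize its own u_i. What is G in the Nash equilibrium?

5.7

Village i's FOC: ∂u_i/∂c_i = α_i − c_i = 0, so c_i* = α_i.
NE contributions = (1.9, 3.8); G = 5.7.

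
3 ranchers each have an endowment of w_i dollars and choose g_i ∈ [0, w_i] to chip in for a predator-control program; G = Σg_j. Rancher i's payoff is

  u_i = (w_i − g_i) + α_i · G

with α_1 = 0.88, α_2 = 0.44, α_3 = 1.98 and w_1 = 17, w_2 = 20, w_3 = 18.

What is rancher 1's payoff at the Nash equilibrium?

32.84

∂u_i/∂g_i = α_i − 1, so rancher i contributes w_i if α_i > 1, else 0.
α_i > 1 for i ∈ {3}; NE contributions (0, 0, 18), G = 18.
u_1 = (17 − 0) + 0.88·18 = 32.84.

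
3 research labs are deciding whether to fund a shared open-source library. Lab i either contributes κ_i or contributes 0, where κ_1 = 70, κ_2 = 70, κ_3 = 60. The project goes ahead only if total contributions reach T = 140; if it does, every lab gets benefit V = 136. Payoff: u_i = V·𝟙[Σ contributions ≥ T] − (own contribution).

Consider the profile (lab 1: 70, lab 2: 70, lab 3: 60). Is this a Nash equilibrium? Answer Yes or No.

No

Total = 200 ≥ 140: provided.
Lab 1 (pledges 70, payoff 66): dropping to 0 → total 130, payoff 0. No gain.
Lab 2 (pledges 70, payoff 66): dropping to 0 → total 130, payoff 0. No gain.
Lab 3 (pledges 60, payoff 76): dropping to 0 → total 140, payoff 136. Profitable deviation.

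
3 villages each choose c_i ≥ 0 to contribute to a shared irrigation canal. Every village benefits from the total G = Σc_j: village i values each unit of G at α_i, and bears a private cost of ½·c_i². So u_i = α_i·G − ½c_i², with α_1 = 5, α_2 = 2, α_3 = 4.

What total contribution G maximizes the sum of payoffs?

Planner FOC: ∂(Σu_j)/∂c_i = (Σα_j) − c_i = 0, so c_i^SO = Σα_j = 11 for every i; G^SO = 33.

33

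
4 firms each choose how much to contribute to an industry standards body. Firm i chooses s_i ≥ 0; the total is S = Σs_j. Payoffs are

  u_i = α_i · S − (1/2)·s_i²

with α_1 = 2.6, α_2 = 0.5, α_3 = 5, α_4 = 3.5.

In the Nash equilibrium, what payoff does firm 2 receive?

5.675

Firm i's FOC: ∂u_i/∂s_i = α_i − s_i = 0, so s_i* = α_i.
NE contributions = (2.6, 0.5, 5, 3.5); S = 11.6.
u_2 = α_2·S − ½·(s_2)² = 0.5·11.6 − ½·0.5² = 5.675.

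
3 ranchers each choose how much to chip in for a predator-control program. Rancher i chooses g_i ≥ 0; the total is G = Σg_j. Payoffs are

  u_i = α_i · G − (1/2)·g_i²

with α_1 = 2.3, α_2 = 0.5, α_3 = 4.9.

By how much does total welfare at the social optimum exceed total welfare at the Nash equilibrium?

44.42

Rancher i's FOC: ∂u_i/∂g_i = α_i − g_i = 0, so g_i* = α_i.
NE contributions = (2.3, 0.5, 4.9); G = 7.7.
W^NE = (Σα)·G − ½Σα_i² = 7.7² − ½·29.55 = 44.515.
Planner sets g_i = Σα_j = 7.7 for every i, so G^SO = 3·7.7 = 23.1.
W^SO = (Σα)·G^SO − ½·3·(Σα)² = (3/2)·7.7² = 88.935.
Deadweight loss = W^SO − W^NE = 44.42.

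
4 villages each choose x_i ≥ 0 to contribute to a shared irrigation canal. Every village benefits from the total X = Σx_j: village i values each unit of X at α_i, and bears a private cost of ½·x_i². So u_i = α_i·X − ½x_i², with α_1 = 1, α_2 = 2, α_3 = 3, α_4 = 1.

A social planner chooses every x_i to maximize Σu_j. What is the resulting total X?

28

Planner FOC: ∂(Σu_j)/∂x_i = (Σα_j) − x_i = 0, so x_i^SO = Σα_j = 7 for every i; X^SO = 28.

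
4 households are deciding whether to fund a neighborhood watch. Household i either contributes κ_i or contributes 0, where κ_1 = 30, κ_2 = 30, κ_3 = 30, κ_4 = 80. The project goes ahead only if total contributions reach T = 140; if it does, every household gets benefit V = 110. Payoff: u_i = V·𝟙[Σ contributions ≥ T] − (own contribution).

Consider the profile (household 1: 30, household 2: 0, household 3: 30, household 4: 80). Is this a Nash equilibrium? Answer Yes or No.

Total = 140 ≥ 140: provided.
Household 1 (pledges 30, payoff 80): dropping to 0 → total 110, payoff 0. No gain.
Household 2 (pledges 0, payoff 110): pledging 30 → total 170, payoff 80. No gain.
Household 3 (pledges 30, payoff 80): dropping to 0 → total 110, payoff 0. No gain.
Household 4 (pledges 80, payoff 30): dropping to 0 → total 60, payoff 0. No gain.

Yes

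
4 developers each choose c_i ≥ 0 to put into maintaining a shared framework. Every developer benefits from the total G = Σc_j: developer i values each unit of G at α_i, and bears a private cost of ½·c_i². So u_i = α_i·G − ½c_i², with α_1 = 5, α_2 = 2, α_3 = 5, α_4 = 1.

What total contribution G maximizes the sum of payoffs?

52

Planner FOC: ∂(Σu_j)/∂c_i = (Σα_j) − c_i = 0, so c_i^SO = Σα_j = 13 for every i; G^SO = 52.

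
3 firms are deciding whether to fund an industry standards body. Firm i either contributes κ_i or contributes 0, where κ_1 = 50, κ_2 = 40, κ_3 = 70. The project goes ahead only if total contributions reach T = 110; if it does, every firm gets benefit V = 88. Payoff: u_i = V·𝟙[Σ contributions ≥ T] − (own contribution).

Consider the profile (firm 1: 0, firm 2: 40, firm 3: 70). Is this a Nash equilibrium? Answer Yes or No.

Yes

Total = 110 ≥ 110: provided.
Firm 1 (pledges 0, payoff 88): pledging 50 → total 160, payoff 38. No gain.
Firm 2 (pledges 40, payoff 48): dropping to 0 → total 70, payoff 0. No gain.
Firm 3 (pledges 70, payoff 18): dropping to 0 → total 40, payoff 0. No gain.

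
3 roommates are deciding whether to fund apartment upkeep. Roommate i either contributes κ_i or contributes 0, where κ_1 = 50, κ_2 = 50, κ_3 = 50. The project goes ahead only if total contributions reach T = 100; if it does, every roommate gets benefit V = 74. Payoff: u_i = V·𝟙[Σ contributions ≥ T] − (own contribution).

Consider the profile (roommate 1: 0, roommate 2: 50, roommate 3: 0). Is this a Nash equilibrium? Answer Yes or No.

No

Total = 50 < 100: not provided.
Roommate 1 (pledges 0, payoff 0): pledging 50 → total 100, payoff 24. Profitable deviation.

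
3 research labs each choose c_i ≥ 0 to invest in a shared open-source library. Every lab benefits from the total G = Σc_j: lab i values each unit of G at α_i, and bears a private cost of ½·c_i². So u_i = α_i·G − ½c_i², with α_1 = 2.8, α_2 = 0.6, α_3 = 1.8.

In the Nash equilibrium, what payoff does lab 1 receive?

10.64

Lab i's FOC: ∂u_i/∂c_i = α_i − c_i = 0, so c_i* = α_i.
NE contributions = (2.8, 0.6, 1.8); G = 5.2.
u_1 = α_1·G − ½·(c_1)² = 2.8·5.2 − ½·2.8² = 10.64.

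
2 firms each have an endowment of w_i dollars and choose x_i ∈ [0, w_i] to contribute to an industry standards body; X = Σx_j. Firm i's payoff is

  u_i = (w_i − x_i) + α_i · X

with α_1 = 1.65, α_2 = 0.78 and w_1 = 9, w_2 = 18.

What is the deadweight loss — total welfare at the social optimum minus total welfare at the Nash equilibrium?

∂u_i/∂x_i = α_i − 1, so firm i contributes w_i if α_i > 1, else 0.
α_i > 1 for i ∈ {1}; NE contributions (9, 0), X = 9.
W^NE = Σw_i − X^NE + (Σα_i)·X^NE = 27 + 1.43·9 = 39.87.
Planner: ∂(Σu_j)/∂x_i = Σα_j − 1 = 1.43 > 0, so everyone contributes w_i; X^SO = 27, W^SO = 27 + 1.43·27 = 65.61.
Deadweight loss = 25.74.

25.74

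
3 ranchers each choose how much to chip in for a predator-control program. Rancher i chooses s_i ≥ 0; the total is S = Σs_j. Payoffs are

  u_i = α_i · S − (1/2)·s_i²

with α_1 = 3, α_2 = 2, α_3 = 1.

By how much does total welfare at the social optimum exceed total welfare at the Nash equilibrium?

Rancher i's FOC: ∂u_i/∂s_i = α_i − s_i = 0, so s_i* = α_i.
NE contributions = (3, 2, 1); S = 6.
W^NE = (Σα)·S − ½Σα_i² = 6² − ½·14 = 29.
Planner sets s_i = Σα_j = 6 for every i, so S^SO = 3·6 = 18.
W^SO = (Σα)·S^SO − ½·3·(Σα)² = (3/2)·6² = 54.
Deadweight loss = W^SO − W^NE = 25.

25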